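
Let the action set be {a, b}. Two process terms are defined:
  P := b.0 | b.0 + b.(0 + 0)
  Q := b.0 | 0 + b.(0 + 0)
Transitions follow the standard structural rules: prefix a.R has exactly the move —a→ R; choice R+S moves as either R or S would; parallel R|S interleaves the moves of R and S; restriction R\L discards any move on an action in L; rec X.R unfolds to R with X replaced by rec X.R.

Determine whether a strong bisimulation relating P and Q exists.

P's transition system — 5 states:
  u0 = b.0 | b.0 + b.(0 + 0) :: -b-> u1, -b-> u2, -b-> u3
  u1 = 0 + 0 :: ·
  u2 = 0 | b.0 :: -b-> u4
  u3 = b.0 | 0 :: -b-> u4
  u4 = 0 | 0 :: ·
Q's transition system — 3 states:
  v0 = b.0 | 0 + b.(0 + 0) :: -b-> v1, -b-> v2
  v1 = 0 + 0 :: ·
  v2 = 0 | 0 :: ·
Bisimilarity quotient blocks:
  B0 = {u0}
  B1 = {u2, u3, v0}
  B2 = {u1, u4, v1, v2}
u0 ∈ B0, v0 ∈ B1 → different blocks

NO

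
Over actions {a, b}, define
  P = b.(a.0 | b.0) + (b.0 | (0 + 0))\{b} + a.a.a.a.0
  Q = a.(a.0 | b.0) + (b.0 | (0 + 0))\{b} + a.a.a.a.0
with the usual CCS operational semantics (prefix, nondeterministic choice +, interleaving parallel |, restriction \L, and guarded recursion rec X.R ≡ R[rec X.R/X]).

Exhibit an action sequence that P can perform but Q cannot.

b

LTS(P): 9 reachable states
  s0 = b.(a.0 | b.0) + (b.0 | (0 + 0))\{b} + a.a.a.a.0 → ··a··> s1, ··b··> s2
  s1 = a.a.a.0 → ··a··> s3
  s2 = a.0 | b.0 → ··a··> s4, ··b··> s5
  s3 = a.a.0 → ··a··> s6
  s4 = 0 | b.0 → ··b··> s7
  s5 = a.0 | 0 → ··a··> s7
  s6 = a.0 → ··a··> s8
  s7 = 0 | 0 → ·
  s8 = 0 → ·
LTS(Q): 9 reachable states
  t0 = a.(a.0 | b.0) + (b.0 | (0 + 0))\{b} + a.a.a.a.0 → ··a··> t1, ··a··> t2
  t1 = a.0 | b.0 → ··a··> t3, ··b··> t4
  t2 = a.a.a.0 → ··a··> t5
  t3 = 0 | b.0 → ··b··> t6
  t4 = a.0 | 0 → ··a··> t6
  t5 = a.a.0 → ··a··> t7
  t6 = 0 | 0 → ·
  t7 = a.0 → ··a··> t8
  t8 = 0 → ·
Trace ⟨b⟩ through P, begin at {s0}:
  [1] b ⇒ {s2}
  — P admits the full trace.
Trace ⟨b⟩ through Q, begin at {t0}:
  [1] b ⇒ no successor for Q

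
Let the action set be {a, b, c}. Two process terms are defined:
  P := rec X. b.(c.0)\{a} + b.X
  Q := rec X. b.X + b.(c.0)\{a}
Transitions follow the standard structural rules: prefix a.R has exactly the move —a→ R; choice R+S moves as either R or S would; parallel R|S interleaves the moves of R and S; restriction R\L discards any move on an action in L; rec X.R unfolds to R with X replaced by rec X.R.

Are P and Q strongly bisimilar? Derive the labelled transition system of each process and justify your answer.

Reachable graph of P (3 states):
  p0 = rec X. b.(c.0)\{a} + b.X has moves ··b··> p0, ··b··> p1
  p1 = (c.0)\{a} has moves ··c··> p2
  p2 = 0\{a} has moves deadlocked
Reachable graph of Q (3 states):
  q0 = rec X. b.X + b.(c.0)\{a} has moves ··b··> q0, ··b··> q1
  q1 = (c.0)\{a} has moves ··c··> q2
  q2 = 0\{a} has moves deadlocked
Bisimilarity quotient blocks:
  B0 = {p0, q0}
  B1 = {p1, q1}
  B2 = {p2, q2}
p0 ∈ B0, q0 ∈ B0 → same block

bisimilar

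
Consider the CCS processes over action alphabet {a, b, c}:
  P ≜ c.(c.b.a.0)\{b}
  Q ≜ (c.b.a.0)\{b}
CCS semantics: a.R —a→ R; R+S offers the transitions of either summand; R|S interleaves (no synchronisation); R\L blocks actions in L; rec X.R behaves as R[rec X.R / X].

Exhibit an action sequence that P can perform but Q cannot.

cc

Reachable graph of P (3 states):
  u0 = c.(c.b.a.0)\{b} | ··c··> u1
  u1 = (c.b.a.0)\{b} | ··c··> u2
  u2 = (b.a.0)\{b} | deadlocked
Reachable graph of Q (2 states):
  v0 = (c.b.a.0)\{b} | ··c··> v1
  v1 = (b.a.0)\{b} | deadlocked
Run σ = ⟨cc⟩ on P: start {u0}
  after c @ step 1: {u1}
  after c @ step 2: {u2}
  P completes σ.
Run σ = ⟨cc⟩ on Q: start {v0}
  after c @ step 1: {v1}
  after c @ step 2: no successor for Q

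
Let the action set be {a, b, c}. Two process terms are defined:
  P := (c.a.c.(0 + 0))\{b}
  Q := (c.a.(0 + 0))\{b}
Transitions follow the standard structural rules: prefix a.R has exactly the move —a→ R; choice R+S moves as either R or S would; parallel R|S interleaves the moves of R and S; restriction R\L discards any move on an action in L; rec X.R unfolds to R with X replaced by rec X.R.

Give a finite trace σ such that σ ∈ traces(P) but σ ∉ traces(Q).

P's transition system — 4 states:
  m0 = (c.a.c.(0 + 0))\{b} ⊢ -c-> m1
  m1 = (a.c.(0 + 0))\{b} ⊢ -a-> m2
  m2 = (c.(0 + 0))\{b} ⊢ -c-> m3
  m3 = (0 + 0)\{b} ⊢ ∅
Q's transition system — 3 states:
  n0 = (c.a.(0 + 0))\{b} ⊢ -c-> n1
  n1 = (a.(0 + 0))\{b} ⊢ -a-> n2
  n2 = (0 + 0)\{b} ⊢ ∅
Executing cac from P (initial set {m0}):
  step 1 (c): {m1}
  step 2 (a): {m2}
  step 3 (c): {m3}
  — P admits the full trace.
Executing cac from Q (initial set {n0}):
  step 1 (c): {n1}
  step 2 (a): {n2}
  step 3 (c): no successor for Q

cac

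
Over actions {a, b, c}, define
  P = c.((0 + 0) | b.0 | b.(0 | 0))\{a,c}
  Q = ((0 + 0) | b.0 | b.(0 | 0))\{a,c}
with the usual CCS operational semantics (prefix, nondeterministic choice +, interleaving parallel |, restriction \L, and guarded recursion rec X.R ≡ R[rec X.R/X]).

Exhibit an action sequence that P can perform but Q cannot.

LTS(P): 5 reachable states
  s0 = c.((0 + 0) | b.0 | b.(0 | 0))\{a,c} | —c→ s1
  s1 = ((0 + 0) | b.0 | b.(0 | 0))\{a,c} | —b→ s2, —b→ s3
  s2 = ((0 + 0) | 0 | b.(0 | 0))\{a,c} | —b→ s4
  s3 = ((0 + 0) | b.0 | (0 | 0))\{a,c} | —b→ s4
  s4 = ((0 + 0) | 0 | (0 | 0))\{a,c} | ·
LTS(Q): 4 reachable states
  t0 = ((0 + 0) | b.0 | b.(0 | 0))\{a,c} | —b→ t1, —b→ t2
  t1 = ((0 + 0) | 0 | b.(0 | 0))\{a,c} | —b→ t3
  t2 = ((0 + 0) | b.0 | (0 | 0))\{a,c} | —b→ t3
  t3 = ((0 + 0) | 0 | (0 | 0))\{a,c} | ·
Executing c from P (initial set {s0}):
  after c @ step 1: {s1}
  ✓ P
Executing c from Q (initial set {t0}):
  after c @ step 1: ∅ (Q stuck)

c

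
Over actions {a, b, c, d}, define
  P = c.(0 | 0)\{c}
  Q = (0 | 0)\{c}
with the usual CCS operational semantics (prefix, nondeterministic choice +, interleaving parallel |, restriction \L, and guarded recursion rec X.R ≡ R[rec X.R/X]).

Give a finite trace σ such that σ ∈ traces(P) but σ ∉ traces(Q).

Reachable graph of P (2 states):
  u0 = c.(0 | 0)\{c} :: —c→ u1
  u1 = (0 | 0)\{c} :: (no moves)
Reachable graph of Q (1 states):
  v0 = (0 | 0)\{c} :: (no moves)
Executing c from P (initial set {u0}):
  after c @ step 1: {u1}
  — P admits the full trace.
Executing c from Q (initial set {v0}):
  after c @ step 1: ∅  — Q cannot continue

c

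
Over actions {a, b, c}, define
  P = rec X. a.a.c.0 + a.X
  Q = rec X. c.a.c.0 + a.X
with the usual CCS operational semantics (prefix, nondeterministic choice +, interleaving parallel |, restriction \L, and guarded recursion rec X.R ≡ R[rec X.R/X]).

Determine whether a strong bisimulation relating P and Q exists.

NO

LTS(P): 4 reachable states
  s0 = rec X. a.a.c.0 + a.X → =a=> s0, =a=> s1
  s1 = a.c.0 → =a=> s2
  s2 = c.0 → =c=> s3
  s3 = 0 → stopped
LTS(Q): 4 reachable states
  t0 = rec X. c.a.c.0 + a.X → =a=> t0, =c=> t1
  t1 = a.c.0 → =a=> t2
  t2 = c.0 → =c=> t3
  t3 = 0 → stopped
Coarsest stable partition (strong bisimilarity classes):
  B0 = {s0}
  B1 = {s1, t1}
  B2 = {s2, t2}
  B3 = {s3, t3}
  B4 = {t0}
s0 ∈ B0, t0 ∈ B4 → different blocks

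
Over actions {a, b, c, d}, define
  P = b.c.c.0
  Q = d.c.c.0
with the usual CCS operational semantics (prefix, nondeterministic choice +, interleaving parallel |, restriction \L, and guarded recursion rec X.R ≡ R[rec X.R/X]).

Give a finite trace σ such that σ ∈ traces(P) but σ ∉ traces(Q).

Reachable graph of P (4 states):
  u0 = b.c.c.0 | ··b··> u1
  u1 = c.c.0 | ··c··> u2
  u2 = c.0 | ··c··> u3
  u3 = 0 | (no moves)
Reachable graph of Q (4 states):
  v0 = d.c.c.0 | ··d··> v1
  v1 = c.c.0 | ··c··> v2
  v2 = c.0 | ··c··> v3
  v3 = 0 | (no moves)
Run σ = ⟨b⟩ on P: start {u0}
  after b @ step 1: {u1}
  — P admits the full trace.
Run σ = ⟨b⟩ on Q: start {v0}
  after b @ step 1: no successor for Q

b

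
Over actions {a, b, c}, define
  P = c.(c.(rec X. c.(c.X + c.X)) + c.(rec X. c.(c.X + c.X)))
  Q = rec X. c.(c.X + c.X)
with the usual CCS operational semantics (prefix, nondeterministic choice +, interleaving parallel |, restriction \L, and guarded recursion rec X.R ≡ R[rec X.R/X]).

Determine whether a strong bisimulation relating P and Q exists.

LTS(P): 3 reachable states
  m0 = c.(c.(rec X. c.(c.X + c.X)) + c.(rec X. c.(c.X + c.X))) ⊢ =c=> m1
  m1 = c.(rec X. c.(c.X + c.X)) + c.(rec X. c.(c.X + c.X)) ⊢ =c=> m2
  m2 = rec X. c.(c.X + c.X) ⊢ =c=> m1
LTS(Q): 2 reachable states
  n0 = rec X. c.(c.X + c.X) ⊢ =c=> n1
  n1 = c.(rec X. c.(c.X + c.X)) + c.(rec X. c.(c.X + c.X)) ⊢ =c=> n0
Bisimilarity quotient blocks:
  B0 = {m0, m1, m2, n0, n1}
m0 ∈ B0, n0 ∈ B0 → same block

P ~ Q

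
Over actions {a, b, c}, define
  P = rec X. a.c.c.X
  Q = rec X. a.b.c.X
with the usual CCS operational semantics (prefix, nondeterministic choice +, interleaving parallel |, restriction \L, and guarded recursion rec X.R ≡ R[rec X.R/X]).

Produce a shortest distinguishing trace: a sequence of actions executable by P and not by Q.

Reachable graph of P (3 states):
  p0 = rec X. a.c.c.X has moves =a=> p1
  p1 = c.c.(rec X. a.c.c.X) has moves =c=> p2
  p2 = c.(rec X. a.c.c.X) has moves =c=> p0
Reachable graph of Q (3 states):
  q0 = rec X. a.b.c.X has moves =a=> q1
  q1 = b.c.(rec X. a.b.c.X) has moves =b=> q2
  q2 = c.(rec X. a.b.c.X) has moves =c=> q0
Trace ⟨ac⟩ through P, begin at {p0}:
  step 1 (a): {p1}
  step 2 (c): {p2}
  — P admits the full trace.
Trace ⟨ac⟩ through Q, begin at {q0}:
  step 1 (a): {q1}
  step 2 (c): ∅  — Q cannot continue

ac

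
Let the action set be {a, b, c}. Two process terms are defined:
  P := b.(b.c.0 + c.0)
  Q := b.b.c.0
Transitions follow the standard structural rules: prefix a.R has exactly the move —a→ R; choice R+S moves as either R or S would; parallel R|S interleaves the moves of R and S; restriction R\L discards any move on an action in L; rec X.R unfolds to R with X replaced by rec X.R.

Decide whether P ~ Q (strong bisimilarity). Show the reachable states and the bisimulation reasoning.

P's transition system — 4 states:
  s0 = b.(b.c.0 + c.0) has moves -b-> s1
  s1 = b.c.0 + c.0 has moves -b-> s2, -c-> s3
  s2 = c.0 has moves -c-> s3
  s3 = 0 has moves (no moves)
Q's transition system — 4 states:
  t0 = b.b.c.0 has moves -b-> t1
  t1 = b.c.0 has moves -b-> t2
  t2 = c.0 has moves -c-> t3
  t3 = 0 has moves (no moves)
Bisimilarity quotient blocks:
  B0 = {s0}
  B1 = {s1}
  B2 = {s2, t2}
  B3 = {s3, t3}
  B4 = {t0}
  B5 = {t1}
s0 ∈ B0, t0 ∈ B4 → different blocks

P ≁ Q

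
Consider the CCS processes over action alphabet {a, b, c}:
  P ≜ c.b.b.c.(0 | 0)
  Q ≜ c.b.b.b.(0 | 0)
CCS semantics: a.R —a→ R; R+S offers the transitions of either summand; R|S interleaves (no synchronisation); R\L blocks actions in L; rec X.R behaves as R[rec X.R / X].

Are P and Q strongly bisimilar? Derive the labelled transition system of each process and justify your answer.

Reachable graph of P (5 states):
  m0 = c.b.b.c.(0 | 0) | —c→ m1
  m1 = b.b.c.(0 | 0) | —b→ m2
  m2 = b.c.(0 | 0) | —b→ m3
  m3 = c.(0 | 0) | —c→ m4
  m4 = 0 | 0 | stopped
Reachable graph of Q (5 states):
  n0 = c.b.b.b.(0 | 0) | —c→ n1
  n1 = b.b.b.(0 | 0) | —b→ n2
  n2 = b.b.(0 | 0) | —b→ n3
  n3 = b.(0 | 0) | —b→ n4
  n4 = 0 | 0 | stopped
Partition-refinement fixed point:
  B0 = {m0}
  B1 = {m1}
  B2 = {m2}
  B3 = {m3}
  B4 = {m4, n4}
  B5 = {n0}
  B6 = {n1}
  B7 = {n2}
  B8 = {n3}
m0 ∈ B0, n0 ∈ B5 → different blocks

not bisimilar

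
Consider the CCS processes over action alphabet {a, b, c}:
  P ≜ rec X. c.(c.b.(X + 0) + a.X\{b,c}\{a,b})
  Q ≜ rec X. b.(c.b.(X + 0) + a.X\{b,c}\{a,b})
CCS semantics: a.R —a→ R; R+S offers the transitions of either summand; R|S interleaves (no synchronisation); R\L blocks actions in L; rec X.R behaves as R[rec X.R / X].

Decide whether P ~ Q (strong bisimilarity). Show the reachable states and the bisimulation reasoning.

LTS(P): 5 reachable states
  u0 = rec X. c.(c.b.(X + 0) + a.X\{b,c}\{a,b}) → --c--▸ u1
  u1 = c.b.((rec X. c.(c.b.(X + 0) + a.X\{b,c}\{a,b})) + 0) + a.(rec X. c.(c.b.(X + 0) + a.X\{b,c}\{a,b}))\{b,c}\{a,b} → --a--▸ u2, --c--▸ u3
  u2 = (rec X. c.(c.b.(X + 0) + a.X\{b,c}\{a,b}))\{b,c}\{a,b} → ·
  u3 = b.((rec X. c.(c.b.(X + 0) + a.X\{b,c}\{a,b})) + 0) → --b--▸ u4
  u4 = (rec X. c.(c.b.(X + 0) + a.X\{b,c}\{a,b})) + 0 → --c--▸ u1
LTS(Q): 5 reachable states
  v0 = rec X. b.(c.b.(X + 0) + a.X\{b,c}\{a,b}) → --b--▸ v1
  v1 = c.b.((rec X. b.(c.b.(X + 0) + a.X\{b,c}\{a,b})) + 0) + a.(rec X. b.(c.b.(X + 0) + a.X\{b,c}\{a,b}))\{b,c}\{a,b} → --a--▸ v2, --c--▸ v3
  v2 = (rec X. b.(c.b.(X + 0) + a.X\{b,c}\{a,b}))\{b,c}\{a,b} → ·
  v3 = b.((rec X. b.(c.b.(X + 0) + a.X\{b,c}\{a,b})) + 0) → --b--▸ v4
  v4 = (rec X. b.(c.b.(X + 0) + a.X\{b,c}\{a,b})) + 0 → --b--▸ v1
Coarsest stable partition (strong bisimilarity classes):
  B0 = {u0, u4}
  B1 = {u1}
  B2 = {u2, v2}
  B3 = {u3}
  B4 = {v0, v4}
  B5 = {v1}
  B6 = {v3}
u0 ∈ B0, v0 ∈ B4 → different blocks

NO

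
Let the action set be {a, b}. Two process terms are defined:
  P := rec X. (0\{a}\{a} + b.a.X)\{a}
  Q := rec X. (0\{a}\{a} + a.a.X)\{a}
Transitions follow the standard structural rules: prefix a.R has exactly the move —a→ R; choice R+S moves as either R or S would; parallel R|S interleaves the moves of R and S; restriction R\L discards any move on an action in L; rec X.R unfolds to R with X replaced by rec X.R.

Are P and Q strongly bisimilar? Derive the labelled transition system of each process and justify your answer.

not bisimilar

P's transition system — 2 states:
  s0 = rec X. (0\{a}\{a} + b.a.X)\{a} | —b→ s1
  s1 = (a.(rec X. (0\{a}\{a} + b.a.X)\{a}))\{a} | stopped
Q's transition system — 1 states:
  t0 = rec X. (0\{a}\{a} + a.a.X)\{a} | stopped
Coarsest stable partition (strong bisimilarity classes):
  B0 = {s0}
  B1 = {s1, t0}
s0 ∈ B0, t0 ∈ B1 → different blocks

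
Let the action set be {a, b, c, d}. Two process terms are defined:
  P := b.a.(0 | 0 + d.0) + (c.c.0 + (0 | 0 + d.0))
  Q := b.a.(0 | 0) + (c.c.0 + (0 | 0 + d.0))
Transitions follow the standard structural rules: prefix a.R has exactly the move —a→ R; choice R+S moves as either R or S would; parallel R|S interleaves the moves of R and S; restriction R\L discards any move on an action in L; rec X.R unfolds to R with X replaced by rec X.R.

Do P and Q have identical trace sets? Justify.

trace-distinct — witness ⟨bad⟩

LTS(P): 5 reachable states
  s0 = b.a.(0 | 0 + d.0) + (c.c.0 + (0 | 0 + d.0)) :: --b--▸ s1, --c--▸ s2, --d--▸ s3
  s1 = a.(0 | 0 + d.0) :: --a--▸ s4
  s2 = c.0 :: --c--▸ s3
  s3 = 0 :: (no moves)
  s4 = 0 | 0 + d.0 :: --d--▸ s3
LTS(Q): 5 reachable states
  t0 = b.a.(0 | 0) + (c.c.0 + (0 | 0 + d.0)) :: --b--▸ t1, --c--▸ t2, --d--▸ t3
  t1 = a.(0 | 0) :: --a--▸ t4
  t2 = c.0 :: --c--▸ t3
  t3 = 0 :: (no moves)
  t4 = 0 | 0 :: (no moves)
Trace ⟨bad⟩ through P, begin at {s0}:
  after b @ step 1: {s1}
  after a @ step 2: {s4}
  after d @ step 3: {s3}
  — P admits the full trace.
Trace ⟨bad⟩ through Q, begin at {t0}:
  after b @ step 1: {t1}
  after a @ step 2: {t4}
  after d @ step 3: no successor for Q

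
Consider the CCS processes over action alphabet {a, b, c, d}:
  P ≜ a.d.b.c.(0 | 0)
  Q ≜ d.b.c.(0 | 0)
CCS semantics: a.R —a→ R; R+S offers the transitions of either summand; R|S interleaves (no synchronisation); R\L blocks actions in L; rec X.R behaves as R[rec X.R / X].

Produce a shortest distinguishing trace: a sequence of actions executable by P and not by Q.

P's transition system — 5 states:
  u0 = a.d.b.c.(0 | 0) :: -a-> u1
  u1 = d.b.c.(0 | 0) :: -d-> u2
  u2 = b.c.(0 | 0) :: -b-> u3
  u3 = c.(0 | 0) :: -c-> u4
  u4 = 0 | 0 :: stopped
Q's transition system — 4 states:
  v0 = d.b.c.(0 | 0) :: -d-> v1
  v1 = b.c.(0 | 0) :: -b-> v2
  v2 = c.(0 | 0) :: -c-> v3
  v3 = 0 | 0 :: stopped
Run σ = ⟨a⟩ on P: start {u0}
  step 1 (a): {u1}
  ✓ P
Run σ = ⟨a⟩ on Q: start {v0}
  step 1 (a): ∅  — Q cannot continue

a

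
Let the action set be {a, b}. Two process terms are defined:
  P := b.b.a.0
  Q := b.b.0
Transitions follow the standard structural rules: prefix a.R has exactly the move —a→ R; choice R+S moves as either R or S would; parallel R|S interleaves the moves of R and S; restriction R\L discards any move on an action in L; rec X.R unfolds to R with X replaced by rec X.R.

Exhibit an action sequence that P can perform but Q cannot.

bba

Reachable graph of P (4 states):
  m0 = b.b.a.0 :: =b=> m1
  m1 = b.a.0 :: =b=> m2
  m2 = a.0 :: =a=> m3
  m3 = 0 :: stopped
Reachable graph of Q (3 states):
  n0 = b.b.0 :: =b=> n1
  n1 = b.0 :: =b=> n2
  n2 = 0 :: stopped
Executing bba from P (initial set {m0}):
  step 1 (b): {m1}
  step 2 (b): {m2}
  step 3 (a): {m3}
  ✓ P
Executing bba from Q (initial set {n0}):
  step 1 (b): {n1}
  step 2 (b): {n2}
  step 3 (a): no successor for Q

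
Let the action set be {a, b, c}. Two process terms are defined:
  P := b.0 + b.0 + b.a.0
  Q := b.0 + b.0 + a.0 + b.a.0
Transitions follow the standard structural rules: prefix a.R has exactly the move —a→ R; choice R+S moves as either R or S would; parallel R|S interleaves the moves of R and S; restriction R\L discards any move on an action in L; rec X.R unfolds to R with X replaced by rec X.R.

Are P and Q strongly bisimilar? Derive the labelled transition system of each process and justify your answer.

LTS(P): 3 reachable states
  p0 = b.0 + b.0 + b.a.0 :: —b→ p1, —b→ p2
  p1 = 0 :: stopped
  p2 = a.0 :: —a→ p1
LTS(Q): 3 reachable states
  q0 = b.0 + b.0 + a.0 + b.a.0 :: —a→ q1, —b→ q1, —b→ q2
  q1 = 0 :: stopped
  q2 = a.0 :: —a→ q1
Partition-refinement fixed point:
  B0 = {p0}
  B1 = {p2, q2}
  B2 = {p1, q1}
  B3 = {q0}
p0 ∈ B0, q0 ∈ B3 → different blocks

not bisimilar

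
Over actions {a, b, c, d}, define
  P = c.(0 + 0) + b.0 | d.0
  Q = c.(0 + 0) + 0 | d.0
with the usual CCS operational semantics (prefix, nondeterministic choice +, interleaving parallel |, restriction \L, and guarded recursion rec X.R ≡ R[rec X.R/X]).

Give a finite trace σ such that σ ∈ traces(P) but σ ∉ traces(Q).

b

P's transition system — 5 states:
  m0 = c.(0 + 0) + b.0 | d.0 | =b=> m1, =c=> m2, =d=> m3
  m1 = 0 | d.0 | =d=> m4
  m2 = 0 + 0 | ∅
  m3 = b.0 | 0 | =b=> m4
  m4 = 0 | 0 | ∅
Q's transition system — 3 states:
  n0 = c.(0 + 0) + 0 | d.0 | =c=> n1, =d=> n2
  n1 = 0 + 0 | ∅
  n2 = 0 | 0 | ∅
Trace ⟨b⟩ through P, begin at {m0}:
  [1] b ⇒ {m1}
  ✓ P
Trace ⟨b⟩ through Q, begin at {n0}:
  [1] b ⇒ ∅ (Q stuck)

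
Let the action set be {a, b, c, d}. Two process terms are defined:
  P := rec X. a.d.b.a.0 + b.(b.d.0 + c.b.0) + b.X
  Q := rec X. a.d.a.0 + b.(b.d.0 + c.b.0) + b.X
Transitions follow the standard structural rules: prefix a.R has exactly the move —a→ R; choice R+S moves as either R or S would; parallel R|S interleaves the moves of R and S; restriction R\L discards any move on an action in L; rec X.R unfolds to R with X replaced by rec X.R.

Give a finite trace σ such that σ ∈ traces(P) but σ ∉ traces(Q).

P's transition system — 8 states:
  u0 = rec X. a.d.b.a.0 + b.(b.d.0 + c.b.0) + b.X has moves -a-> u1, -b-> u0, -b-> u2
  u1 = d.b.a.0 has moves -d-> u3
  u2 = b.d.0 + c.b.0 has moves -b-> u4, -c-> u5
  u3 = b.a.0 has moves -b-> u6
  u4 = d.0 has moves -d-> u7
  u5 = b.0 has moves -b-> u7
  u6 = a.0 has moves -a-> u7
  u7 = 0 has moves deadlocked
Q's transition system — 7 states:
  v0 = rec X. a.d.a.0 + b.(b.d.0 + c.b.0) + b.X has moves -a-> v1, -b-> v0, -b-> v2
  v1 = d.a.0 has moves -d-> v3
  v2 = b.d.0 + c.b.0 has moves -b-> v4, -c-> v5
  v3 = a.0 has moves -a-> v6
  v4 = d.0 has moves -d-> v6
  v5 = b.0 has moves -b-> v6
  v6 = 0 has moves deadlocked
Run σ = ⟨adb⟩ on P: start {u0}
  step 1 (a): {u1}
  step 2 (d): {u3}
  step 3 (b): {u6}
  — P admits the full trace.
Run σ = ⟨adb⟩ on Q: start {v0}
  step 1 (a): {v1}
  step 2 (d): {v3}
  step 3 (b): ∅ (Q stuck)

adb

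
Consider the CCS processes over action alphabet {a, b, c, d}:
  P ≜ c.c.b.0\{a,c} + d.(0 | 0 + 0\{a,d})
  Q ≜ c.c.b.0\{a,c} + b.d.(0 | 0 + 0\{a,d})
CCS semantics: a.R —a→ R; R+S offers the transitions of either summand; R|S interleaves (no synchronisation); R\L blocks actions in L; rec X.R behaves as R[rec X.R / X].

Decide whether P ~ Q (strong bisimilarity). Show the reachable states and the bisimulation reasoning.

LTS(P): 5 reachable states
  u0 = c.c.b.0\{a,c} + d.(0 | 0 + 0\{a,d}) ⊢ ··c··> u1, ··d··> u2
  u1 = c.b.0\{a,c} ⊢ ··c··> u3
  u2 = 0 | 0 + 0\{a,d} ⊢ (no moves)
  u3 = b.0\{a,c} ⊢ ··b··> u4
  u4 = 0\{a,c} ⊢ (no moves)
LTS(Q): 6 reachable states
  v0 = c.c.b.0\{a,c} + b.d.(0 | 0 + 0\{a,d}) ⊢ ··b··> v1, ··c··> v2
  v1 = d.(0 | 0 + 0\{a,d}) ⊢ ··d··> v3
  v2 = c.b.0\{a,c} ⊢ ··c··> v4
  v3 = 0 | 0 + 0\{a,d} ⊢ (no moves)
  v4 = b.0\{a,c} ⊢ ··b··> v5
  v5 = 0\{a,c} ⊢ (no moves)
Bisimilarity quotient blocks:
  B0 = {u0}
  B1 = {u2, u4, v3, v5}
  B2 = {u1, v2}
  B3 = {u3, v4}
  B4 = {v0}
  B5 = {v1}
u0 ∈ B0, v0 ∈ B4 → different blocks

P ≁ Q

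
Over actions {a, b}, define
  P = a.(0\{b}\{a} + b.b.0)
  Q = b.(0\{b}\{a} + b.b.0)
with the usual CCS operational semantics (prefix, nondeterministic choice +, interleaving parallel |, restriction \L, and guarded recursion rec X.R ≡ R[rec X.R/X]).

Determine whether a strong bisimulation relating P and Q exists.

Reachable graph of P (4 states):
  u0 = a.(0\{b}\{a} + b.b.0) | —a→ u1
  u1 = 0\{b}\{a} + b.b.0 | —b→ u2
  u2 = b.0 | —b→ u3
  u3 = 0 | stopped
Reachable graph of Q (4 states):
  v0 = b.(0\{b}\{a} + b.b.0) | —b→ v1
  v1 = 0\{b}\{a} + b.b.0 | —b→ v2
  v2 = b.0 | —b→ v3
  v3 = 0 | stopped
Bisimilarity quotient blocks:
  B0 = {u0}
  B1 = {u1, v1}
  B2 = {u2, v2}
  B3 = {u3, v3}
  B4 = {v0}
u0 ∈ B0, v0 ∈ B4 → different blocks

not bisimilar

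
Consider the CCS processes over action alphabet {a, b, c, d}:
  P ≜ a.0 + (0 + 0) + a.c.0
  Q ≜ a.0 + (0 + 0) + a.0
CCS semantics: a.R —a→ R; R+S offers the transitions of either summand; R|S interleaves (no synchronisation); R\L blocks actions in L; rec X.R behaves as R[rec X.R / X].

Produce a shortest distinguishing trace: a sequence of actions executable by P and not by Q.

LTS(P): 3 reachable states
  p0 = a.0 + (0 + 0) + a.c.0 :: -a-> p1, -a-> p2
  p1 = 0 :: ·
  p2 = c.0 :: -c-> p1
LTS(Q): 2 reachable states
  q0 = a.0 + (0 + 0) + a.0 :: -a-> q1
  q1 = 0 :: ·
Run σ = ⟨ac⟩ on P: start {p0}
  step 1 (a): {p1, p2}
  step 2 (c): {p1}
  ✓ P
Run σ = ⟨ac⟩ on Q: start {q0}
  step 1 (a): {q1}
  step 2 (c): ∅ (Q stuck)

ac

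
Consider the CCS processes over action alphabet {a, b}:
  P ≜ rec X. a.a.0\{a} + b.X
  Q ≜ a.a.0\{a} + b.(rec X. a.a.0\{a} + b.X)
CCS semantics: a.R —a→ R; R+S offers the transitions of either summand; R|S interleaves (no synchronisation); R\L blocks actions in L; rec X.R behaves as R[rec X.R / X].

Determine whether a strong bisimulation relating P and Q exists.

Reachable graph of P (3 states):
  p0 = rec X. a.a.0\{a} + b.X ⊢ --a--▸ p1, --b--▸ p0
  p1 = a.0\{a} ⊢ --a--▸ p2
  p2 = 0\{a} ⊢ ·
Reachable graph of Q (4 states):
  q0 = a.a.0\{a} + b.(rec X. a.a.0\{a} + b.X) ⊢ --a--▸ q1, --b--▸ q2
  q1 = a.0\{a} ⊢ --a--▸ q3
  q2 = rec X. a.a.0\{a} + b.X ⊢ --a--▸ q1, --b--▸ q2
  q3 = 0\{a} ⊢ ·
Coarsest stable partition (strong bisimilarity classes):
  B0 = {p0, q0, q2}
  B1 = {p1, q1}
  B2 = {p2, q3}
p0 ∈ B0, q0 ∈ B0 → same block

YES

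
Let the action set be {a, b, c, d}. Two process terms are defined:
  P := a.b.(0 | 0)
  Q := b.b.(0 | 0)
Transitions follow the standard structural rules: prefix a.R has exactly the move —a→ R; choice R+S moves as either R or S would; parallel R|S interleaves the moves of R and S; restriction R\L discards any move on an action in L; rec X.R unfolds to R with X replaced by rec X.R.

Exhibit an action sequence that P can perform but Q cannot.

P's transition system — 3 states:
  p0 = a.b.(0 | 0) | -a-> p1
  p1 = b.(0 | 0) | -b-> p2
  p2 = 0 | 0 | ∅
Q's transition system — 3 states:
  q0 = b.b.(0 | 0) | -b-> q1
  q1 = b.(0 | 0) | -b-> q2
  q2 = 0 | 0 | ∅
Run σ = ⟨a⟩ on P: start {p0}
  [1] a ⇒ {p1}
  P completes σ.
Run σ = ⟨a⟩ on Q: start {q0}
  [1] a ⇒ ∅ (Q stuck)

a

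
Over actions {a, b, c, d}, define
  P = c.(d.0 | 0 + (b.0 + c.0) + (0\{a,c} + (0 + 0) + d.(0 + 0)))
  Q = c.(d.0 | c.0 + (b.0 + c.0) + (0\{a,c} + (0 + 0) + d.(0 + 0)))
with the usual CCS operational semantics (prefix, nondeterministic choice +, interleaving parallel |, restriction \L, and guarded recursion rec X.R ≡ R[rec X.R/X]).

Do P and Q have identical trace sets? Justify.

Reachable graph of P (5 states):
  u0 = c.(d.0 | 0 + (b.0 + c.0) + (0\{a,c} + (0 + 0) + d.(0 + 0))) :: -c-> u1
  u1 = d.0 | 0 + (b.0 + c.0) + (0\{a,c} + (0 + 0) + d.(0 + 0)) :: -b-> u2, -c-> u2, -d-> u3, -d-> u4
  u2 = 0 :: (no moves)
  u3 = 0 + 0 :: (no moves)
  u4 = 0 | 0 :: (no moves)
Reachable graph of Q (7 states):
  v0 = c.(d.0 | c.0 + (b.0 + c.0) + (0\{a,c} + (0 + 0) + d.(0 + 0))) :: -c-> v1
  v1 = d.0 | c.0 + (b.0 + c.0) + (0\{a,c} + (0 + 0) + d.(0 + 0)) :: -b-> v2, -c-> v2, -c-> v3, -d-> v4, -d-> v5
  v2 = 0 :: (no moves)
  v3 = d.0 | 0 :: -d-> v6
  v4 = 0 + 0 :: (no moves)
  v5 = 0 | c.0 :: -c-> v6
  v6 = 0 | 0 :: (no moves)
Run σ = ⟨ccd⟩ on Q: start {v0}
  [1] c ⇒ {v1}
  [2] c ⇒ {v2, v3}
  [3] d ⇒ {v6}
  Q completes σ.
Run σ = ⟨ccd⟩ on P: start {u0}
  [1] c ⇒ {u1}
  [2] c ⇒ {u2}
  [3] d ⇒ no successor for P

traces(P) ≠ traces(Q) — witness ⟨ccd⟩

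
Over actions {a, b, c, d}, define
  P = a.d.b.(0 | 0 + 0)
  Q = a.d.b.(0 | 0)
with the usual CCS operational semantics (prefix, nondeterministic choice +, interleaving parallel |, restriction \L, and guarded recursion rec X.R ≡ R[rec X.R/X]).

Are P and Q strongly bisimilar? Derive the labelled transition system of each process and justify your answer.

P's transition system — 4 states:
  m0 = a.d.b.(0 | 0 + 0) → =a=> m1
  m1 = d.b.(0 | 0 + 0) → =d=> m2
  m2 = b.(0 | 0 + 0) → =b=> m3
  m3 = 0 | 0 + 0 → (no moves)
Q's transition system — 4 states:
  n0 = a.d.b.(0 | 0) → =a=> n1
  n1 = d.b.(0 | 0) → =d=> n2
  n2 = b.(0 | 0) → =b=> n3
  n3 = 0 | 0 → (no moves)
Partition-refinement fixed point:
  B0 = {m0, n0}
  B1 = {m1, n1}
  B2 = {m2, n2}
  B3 = {m3, n3}
m0 ∈ B0, n0 ∈ B0 → same block

bisimilar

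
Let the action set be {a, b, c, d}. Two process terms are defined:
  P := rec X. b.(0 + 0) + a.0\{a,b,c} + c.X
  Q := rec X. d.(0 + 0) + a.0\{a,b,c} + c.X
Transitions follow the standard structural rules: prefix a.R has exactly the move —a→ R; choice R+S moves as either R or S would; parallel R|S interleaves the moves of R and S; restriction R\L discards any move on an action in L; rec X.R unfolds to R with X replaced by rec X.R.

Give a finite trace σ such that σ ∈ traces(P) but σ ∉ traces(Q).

P's transition system — 3 states:
  u0 = rec X. b.(0 + 0) + a.0\{a,b,c} + c.X ⊢ -a-> u1, -b-> u2, -c-> u0
  u1 = 0\{a,b,c} ⊢ ∅
  u2 = 0 + 0 ⊢ ∅
Q's transition system — 3 states:
  v0 = rec X. d.(0 + 0) + a.0\{a,b,c} + c.X ⊢ -a-> v1, -c-> v0, -d-> v2
  v1 = 0\{a,b,c} ⊢ ∅
  v2 = 0 + 0 ⊢ ∅
Executing b from P (initial set {u0}):
  [1] b ⇒ {u2}
  — P admits the full trace.
Executing b from Q (initial set {v0}):
  [1] b ⇒ ∅  — Q cannot continue

b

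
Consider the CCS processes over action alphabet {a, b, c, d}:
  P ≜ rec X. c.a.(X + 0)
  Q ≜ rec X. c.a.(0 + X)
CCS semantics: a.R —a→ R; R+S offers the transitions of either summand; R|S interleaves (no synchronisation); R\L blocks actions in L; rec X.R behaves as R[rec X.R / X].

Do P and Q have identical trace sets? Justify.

LTS(P): 3 reachable states
  s0 = rec X. c.a.(X + 0) has moves --c--▸ s1
  s1 = a.((rec X. c.a.(X + 0)) + 0) has moves --a--▸ s2
  s2 = (rec X. c.a.(X + 0)) + 0 has moves --c--▸ s1
LTS(Q): 3 reachable states
  t0 = rec X. c.a.(0 + X) has moves --c--▸ t1
  t1 = a.(0 + (rec X. c.a.(0 + X))) has moves --a--▸ t2
  t2 = 0 + (rec X. c.a.(0 + X)) has moves --c--▸ t1
Bisimilarity quotient blocks:
  B0 = {s0, s2, t0, t2}
  B1 = {s1, t1}
s0 ∈ B0, t0 ∈ B0 → same block
Bisimilar ⇒ trace-equivalent.

trace-equivalent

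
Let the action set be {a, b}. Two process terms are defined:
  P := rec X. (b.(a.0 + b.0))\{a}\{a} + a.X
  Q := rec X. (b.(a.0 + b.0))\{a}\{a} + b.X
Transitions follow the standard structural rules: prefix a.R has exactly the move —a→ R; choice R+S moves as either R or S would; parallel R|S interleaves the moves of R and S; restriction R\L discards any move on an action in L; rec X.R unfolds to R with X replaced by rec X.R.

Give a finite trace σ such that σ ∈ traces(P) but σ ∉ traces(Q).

Reachable graph of P (3 states):
  s0 = rec X. (b.(a.0 + b.0))\{a}\{a} + a.X | ··a··> s0, ··b··> s1
  s1 = (a.0 + b.0)\{a}\{a} | ··b··> s2
  s2 = 0\{a}\{a} | stopped
Reachable graph of Q (3 states):
  t0 = rec X. (b.(a.0 + b.0))\{a}\{a} + b.X | ··b··> t0, ··b··> t1
  t1 = (a.0 + b.0)\{a}\{a} | ··b··> t2
  t2 = 0\{a}\{a} | stopped
Executing a from P (initial set {s0}):
  [1] a ⇒ {s0}
  P completes σ.
Executing a from Q (initial set {t0}):
  [1] a ⇒ ∅  — Q cannot continue

a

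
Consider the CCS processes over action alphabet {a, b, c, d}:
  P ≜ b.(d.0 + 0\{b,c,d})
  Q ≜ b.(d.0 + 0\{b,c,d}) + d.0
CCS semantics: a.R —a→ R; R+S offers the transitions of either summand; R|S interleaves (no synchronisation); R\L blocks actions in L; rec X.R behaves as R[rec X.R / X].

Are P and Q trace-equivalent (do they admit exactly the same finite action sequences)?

trace-distinct — witness ⟨d⟩

LTS(P): 3 reachable states
  p0 = b.(d.0 + 0\{b,c,d}) → =b=> p1
  p1 = d.0 + 0\{b,c,d} → =d=> p2
  p2 = 0 → (no moves)
LTS(Q): 3 reachable states
  q0 = b.(d.0 + 0\{b,c,d}) + d.0 → =b=> q1, =d=> q2
  q1 = d.0 + 0\{b,c,d} → =d=> q2
  q2 = 0 → (no moves)
Trace ⟨d⟩ through Q, begin at {q0}:
  after d @ step 1: {q2}
  — Q admits the full trace.
Trace ⟨d⟩ through P, begin at {p0}:
  after d @ step 1: ∅  — P cannot continue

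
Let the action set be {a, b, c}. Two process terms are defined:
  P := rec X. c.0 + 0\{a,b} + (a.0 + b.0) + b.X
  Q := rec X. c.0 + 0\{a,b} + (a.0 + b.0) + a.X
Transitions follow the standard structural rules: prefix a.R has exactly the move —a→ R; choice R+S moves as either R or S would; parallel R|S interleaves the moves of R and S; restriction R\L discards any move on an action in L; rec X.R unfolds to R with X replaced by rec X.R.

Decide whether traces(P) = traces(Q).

Reachable graph of P (2 states):
  p0 = rec X. c.0 + 0\{a,b} + (a.0 + b.0) + b.X ⊢ ··a··> p1, ··b··> p0, ··b··> p1, ··c··> p1
  p1 = 0 ⊢ stopped
Reachable graph of Q (2 states):
  q0 = rec X. c.0 + 0\{a,b} + (a.0 + b.0) + a.X ⊢ ··a··> q0, ··a··> q1, ··b··> q1, ··c··> q1
  q1 = 0 ⊢ stopped
Run σ = ⟨ba⟩ on P: start {p0}
  step 1 (b): {p0, p1}
  step 2 (a): {p1}
  P completes σ.
Run σ = ⟨ba⟩ on Q: start {q0}
  step 1 (b): {q1}
  step 2 (a): ∅  — Q cannot continue

trace-distinct — witness ⟨ba⟩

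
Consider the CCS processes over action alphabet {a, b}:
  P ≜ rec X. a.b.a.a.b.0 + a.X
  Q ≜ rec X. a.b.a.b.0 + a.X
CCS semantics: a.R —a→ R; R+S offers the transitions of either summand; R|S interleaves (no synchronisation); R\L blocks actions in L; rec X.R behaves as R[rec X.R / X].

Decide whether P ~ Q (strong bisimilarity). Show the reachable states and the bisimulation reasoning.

not bisimilar

LTS(P): 6 reachable states
  m0 = rec X. a.b.a.a.b.0 + a.X ⊢ =a=> m0, =a=> m1
  m1 = b.a.a.b.0 ⊢ =b=> m2
  m2 = a.a.b.0 ⊢ =a=> m3
  m3 = a.b.0 ⊢ =a=> m4
  m4 = b.0 ⊢ =b=> m5
  m5 = 0 ⊢ (no moves)
LTS(Q): 5 reachable states
  n0 = rec X. a.b.a.b.0 + a.X ⊢ =a=> n0, =a=> n1
  n1 = b.a.b.0 ⊢ =b=> n2
  n2 = a.b.0 ⊢ =a=> n3
  n3 = b.0 ⊢ =b=> n4
  n4 = 0 ⊢ (no moves)
Partition-refinement fixed point:
  B0 = {m0}
  B1 = {m1}
  B2 = {m2}
  B3 = {m3, n2}
  B4 = {m4, n3}
  B5 = {m5, n4}
  B6 = {n0}
  B7 = {n1}
m0 ∈ B0, n0 ∈ B6 → different blocks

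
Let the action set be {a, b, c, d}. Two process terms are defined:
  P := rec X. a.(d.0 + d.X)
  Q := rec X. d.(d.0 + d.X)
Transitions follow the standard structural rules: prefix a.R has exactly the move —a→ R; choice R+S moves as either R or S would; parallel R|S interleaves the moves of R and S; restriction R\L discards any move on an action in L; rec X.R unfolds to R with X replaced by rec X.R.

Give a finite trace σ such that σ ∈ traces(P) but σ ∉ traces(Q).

a

LTS(P): 3 reachable states
  p0 = rec X. a.(d.0 + d.X) → --a--▸ p1
  p1 = d.0 + d.(rec X. a.(d.0 + d.X)) → --d--▸ p0, --d--▸ p2
  p2 = 0 → (no moves)
LTS(Q): 3 reachable states
  q0 = rec X. d.(d.0 + d.X) → --d--▸ q1
  q1 = d.0 + d.(rec X. d.(d.0 + d.X)) → --d--▸ q0, --d--▸ q2
  q2 = 0 → (no moves)
Executing a from P (initial set {p0}):
  step 1 (a): {p1}
  — P admits the full trace.
Executing a from Q (initial set {q0}):
  step 1 (a): ∅ (Q stuck)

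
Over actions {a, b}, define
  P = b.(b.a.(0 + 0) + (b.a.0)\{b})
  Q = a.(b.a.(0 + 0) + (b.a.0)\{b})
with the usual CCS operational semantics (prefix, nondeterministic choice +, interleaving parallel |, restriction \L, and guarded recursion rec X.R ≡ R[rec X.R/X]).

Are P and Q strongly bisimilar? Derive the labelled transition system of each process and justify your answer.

LTS(P): 4 reachable states
  s0 = b.(b.a.(0 + 0) + (b.a.0)\{b}) → —b→ s1
  s1 = b.a.(0 + 0) + (b.a.0)\{b} → —b→ s2
  s2 = a.(0 + 0) → —a→ s3
  s3 = 0 + 0 → (no moves)
LTS(Q): 4 reachable states
  t0 = a.(b.a.(0 + 0) + (b.a.0)\{b}) → —a→ t1
  t1 = b.a.(0 + 0) + (b.a.0)\{b} → —b→ t2
  t2 = a.(0 + 0) → —a→ t3
  t3 = 0 + 0 → (no moves)
Coarsest stable partition (strong bisimilarity classes):
  B0 = {s0}
  B1 = {s1, t1}
  B2 = {s2, t2}
  B3 = {s3, t3}
  B4 = {t0}
s0 ∈ B0, t0 ∈ B4 → different blocks

P ≁ Q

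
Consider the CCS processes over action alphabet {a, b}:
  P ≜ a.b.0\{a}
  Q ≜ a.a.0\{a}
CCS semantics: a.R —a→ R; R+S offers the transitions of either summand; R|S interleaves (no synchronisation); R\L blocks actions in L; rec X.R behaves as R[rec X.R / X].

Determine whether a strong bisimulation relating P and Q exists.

Reachable graph of P (3 states):
  p0 = a.b.0\{a} :: -a-> p1
  p1 = b.0\{a} :: -b-> p2
  p2 = 0\{a} :: stopped
Reachable graph of Q (3 states):
  q0 = a.a.0\{a} :: -a-> q1
  q1 = a.0\{a} :: -a-> q2
  q2 = 0\{a} :: stopped
Partition-refinement fixed point:
  B0 = {p0}
  B1 = {p1}
  B2 = {p2, q2}
  B3 = {q0}
  B4 = {q1}
p0 ∈ B0, q0 ∈ B3 → different blocks

NO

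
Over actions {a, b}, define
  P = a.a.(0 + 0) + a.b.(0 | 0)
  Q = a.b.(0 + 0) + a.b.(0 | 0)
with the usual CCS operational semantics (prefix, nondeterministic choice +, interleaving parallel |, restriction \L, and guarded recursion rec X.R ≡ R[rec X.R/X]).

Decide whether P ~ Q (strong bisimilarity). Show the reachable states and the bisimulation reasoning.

P's transition system — 5 states:
  u0 = a.a.(0 + 0) + a.b.(0 | 0) → --a--▸ u1, --a--▸ u2
  u1 = a.(0 + 0) → --a--▸ u3
  u2 = b.(0 | 0) → --b--▸ u4
  u3 = 0 + 0 → ∅
  u4 = 0 | 0 → ∅
Q's transition system — 5 states:
  v0 = a.b.(0 + 0) + a.b.(0 | 0) → --a--▸ v1, --a--▸ v2
  v1 = b.(0 + 0) → --b--▸ v3
  v2 = b.(0 | 0) → --b--▸ v4
  v3 = 0 + 0 → ∅
  v4 = 0 | 0 → ∅
Coarsest stable partition (strong bisimilarity classes):
  B0 = {u0}
  B1 = {u1}
  B2 = {u3, u4, v3, v4}
  B3 = {u2, v1, v2}
  B4 = {v0}
u0 ∈ B0, v0 ∈ B4 → different blocks

NO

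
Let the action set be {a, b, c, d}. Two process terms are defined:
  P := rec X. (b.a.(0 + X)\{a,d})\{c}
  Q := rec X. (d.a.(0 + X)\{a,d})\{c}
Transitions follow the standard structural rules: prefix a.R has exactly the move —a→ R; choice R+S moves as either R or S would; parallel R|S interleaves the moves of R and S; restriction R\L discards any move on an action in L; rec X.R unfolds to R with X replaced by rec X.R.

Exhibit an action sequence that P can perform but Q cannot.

b

LTS(P): 4 reachable states
  p0 = rec X. (b.a.(0 + X)\{a,d})\{c} has moves ··b··> p1
  p1 = (a.(0 + (rec X. (b.a.(0 + X)\{a,d})\{c}))\{a,d})\{c} has moves ··a··> p2
  p2 = (0 + (rec X. (b.a.(0 + X)\{a,d})\{c}))\{a,d}\{c} has moves ··b··> p3
  p3 = (a.(0 + (rec X. (b.a.(0 + X)\{a,d})\{c}))\{a,d})\{c}\{a,d}\{c} has moves ∅
LTS(Q): 3 reachable states
  q0 = rec X. (d.a.(0 + X)\{a,d})\{c} has moves ··d··> q1
  q1 = (a.(0 + (rec X. (d.a.(0 + X)\{a,d})\{c}))\{a,d})\{c} has moves ··a··> q2
  q2 = (0 + (rec X. (d.a.(0 + X)\{a,d})\{c}))\{a,d}\{c} has moves ∅
Executing b from P (initial set {p0}):
  after b @ step 1: {p1}
  ✓ P
Executing b from Q (initial set {q0}):
  after b @ step 1: no successor for Q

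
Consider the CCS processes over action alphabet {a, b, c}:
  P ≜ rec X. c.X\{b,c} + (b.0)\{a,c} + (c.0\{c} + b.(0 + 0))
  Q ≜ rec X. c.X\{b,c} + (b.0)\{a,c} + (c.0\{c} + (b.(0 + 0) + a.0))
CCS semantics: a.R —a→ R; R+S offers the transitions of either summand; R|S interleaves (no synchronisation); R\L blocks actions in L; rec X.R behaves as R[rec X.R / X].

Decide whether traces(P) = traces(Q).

traces(P) ≠ traces(Q) — witness ⟨a⟩

Reachable graph of P (5 states):
  m0 = rec X. c.X\{b,c} + (b.0)\{a,c} + (c.0\{c} + b.(0 + 0)) ⊢ —b→ m1, —b→ m2, —c→ m3, —c→ m4
  m1 = 0 + 0 ⊢ ∅
  m2 = 0\{a,c} ⊢ ∅
  m3 = (rec X. c.X\{b,c} + (b.0)\{a,c} + (c.0\{c} + b.(0 + 0)))\{b,c} ⊢ ∅
  m4 = 0\{c} ⊢ ∅
Reachable graph of Q (7 states):
  n0 = rec X. c.X\{b,c} + (b.0)\{a,c} + (c.0\{c} + (b.(0 + 0) + a.0)) ⊢ —a→ n1, —b→ n2, —b→ n3, —c→ n4, —c→ n5
  n1 = 0 ⊢ ∅
  n2 = 0 + 0 ⊢ ∅
  n3 = 0\{a,c} ⊢ ∅
  n4 = (rec X. c.X\{b,c} + (b.0)\{a,c} + (c.0\{c} + (b.(0 + 0) + a.0)))\{b,c} ⊢ —a→ n6
  n5 = 0\{c} ⊢ ∅
  n6 = 0\{b,c} ⊢ ∅
Executing a from Q (initial set {n0}):
  step 1 (a): {n1}
  Q completes σ.
Executing a from P (initial set {m0}):
  step 1 (a): ∅  — P cannot continue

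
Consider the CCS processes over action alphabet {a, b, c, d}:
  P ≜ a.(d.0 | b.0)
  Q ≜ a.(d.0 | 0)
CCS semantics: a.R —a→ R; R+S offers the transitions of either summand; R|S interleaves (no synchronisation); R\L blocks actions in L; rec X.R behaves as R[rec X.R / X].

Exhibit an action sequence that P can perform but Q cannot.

ab

Reachable graph of P (5 states):
  s0 = a.(d.0 | b.0) has moves -a-> s1
  s1 = d.0 | b.0 has moves -b-> s2, -d-> s3
  s2 = d.0 | 0 has moves -d-> s4
  s3 = 0 | b.0 has moves -b-> s4
  s4 = 0 | 0 has moves ·
Reachable graph of Q (3 states):
  t0 = a.(d.0 | 0) has moves -a-> t1
  t1 = d.0 | 0 has moves -d-> t2
  t2 = 0 | 0 has moves ·
Executing ab from P (initial set {s0}):
  step 1 (a): {s1}
  step 2 (b): {s2}
  P completes σ.
Executing ab from Q (initial set {t0}):
  step 1 (a): {t1}
  step 2 (b): ∅ (Q stuck)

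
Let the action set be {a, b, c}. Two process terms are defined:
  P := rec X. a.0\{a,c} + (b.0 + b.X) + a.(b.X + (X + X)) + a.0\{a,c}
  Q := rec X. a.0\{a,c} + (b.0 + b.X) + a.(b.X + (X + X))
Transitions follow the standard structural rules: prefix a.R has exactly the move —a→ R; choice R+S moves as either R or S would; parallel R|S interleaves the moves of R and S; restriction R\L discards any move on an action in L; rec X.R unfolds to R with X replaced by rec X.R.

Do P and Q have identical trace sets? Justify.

YES

LTS(P): 4 reachable states
  s0 = rec X. a.0\{a,c} + (b.0 + b.X) + a.(b.X + (X + X)) + a.0\{a,c} → ··a··> s1, ··a··> s2, ··b··> s0, ··b··> s3
  s1 = 0\{a,c} → ∅
  s2 = b.(rec X. a.0\{a,c} + (b.0 + b.X) + a.(b.X + (X + X)) + a.0\{a,c}) + ((rec X. a.0\{a,c} + (b.0 + b.X) + a.(b.X + (X + X)) + a.0\{a,c}) + (rec X. a.0\{a,c} + (b.0 + b.X) + a.(b.X + (X + X)) + a.0\{a,c})) → ··a··> s1, ··a··> s2, ··b··> s0, ··b··> s3
  s3 = 0 → ∅
LTS(Q): 4 reachable states
  t0 = rec X. a.0\{a,c} + (b.0 + b.X) + a.(b.X + (X + X)) → ··a··> t1, ··a··> t2, ··b··> t0, ··b··> t3
  t1 = 0\{a,c} → ∅
  t2 = b.(rec X. a.0\{a,c} + (b.0 + b.X) + a.(b.X + (X + X))) + ((rec X. a.0\{a,c} + (b.0 + b.X) + a.(b.X + (X + X))) + (rec X. a.0\{a,c} + (b.0 + b.X) + a.(b.X + (X + X)))) → ··a··> t1, ··a··> t2, ··b··> t0, ··b··> t3
  t3 = 0 → ∅
Partition-refinement fixed point:
  B0 = {s0, s2, t0, t2}
  B1 = {s1, s3, t1, t3}
s0 ∈ B0, t0 ∈ B0 → same block
Bisimilar ⇒ trace-equivalent.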